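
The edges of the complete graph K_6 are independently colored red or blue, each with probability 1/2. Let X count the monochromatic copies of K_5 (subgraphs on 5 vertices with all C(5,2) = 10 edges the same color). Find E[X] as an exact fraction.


Let X = Σ_S X_S over the C(6, 5) = 6 subsets S of size 5, where X_S = 1 if the K_5 on S is monochromatic.
For a fixed S, the K_5 on S has C(5, 2) = 10 edges. P[all 10 edges red] = (1/2)^10, and likewise for blue, so P[monochromatic] = 2·(1/2)^10 = 2^{1 − 10} = 1/512.
By linearity of expectation: E[X] = C(6, 5) · 2^{1 − 10} = 6 · 1/512 = 3/256.
Numerically: E[X] ≈ 0.012.

E[X] = C(6,5)·2^(1−C(5,2)) = 3/256 ≈ 0.012.


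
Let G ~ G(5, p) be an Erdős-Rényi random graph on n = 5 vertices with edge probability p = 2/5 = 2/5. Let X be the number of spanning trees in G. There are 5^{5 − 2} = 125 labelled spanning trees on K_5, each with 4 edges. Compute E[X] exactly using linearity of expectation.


K_5 has 5^{5 − 2} = 125 labelled spanning trees.
For each such spanning tree H, let X_H = 1 if all 4 edges of H are present in G. Then P[X_H = 1] = p^{4} = (2/5)^{4} = 16/625.
Summing the indicators: E[X] = Σ_H E[X_H] = 125 · p^{4} = 125 · 16/625 = 16/5.
Numerically: E[X] ≈ 3.2.

E[X] = 125 · (2/5)^{4} = 16/5 ≈ 3.2.


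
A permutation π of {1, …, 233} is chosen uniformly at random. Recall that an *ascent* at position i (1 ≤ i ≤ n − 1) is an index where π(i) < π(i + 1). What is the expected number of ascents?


Write X = Σ X_I over i = 1, …, 232, with X_I the indicator of one ascent.
There are 232 indicators.
For each fixed i, the pair (π(i), π(i+1)) is a uniformly random ordered pair of distinct values from {1, …, 233}; by symmetry P[π(i) < π(i+1)] = 1/2.
By linearity: E[X] = 232 · (1/2) = (233 − 1) · (1/2) = 116 ≈ 116.0000.

E[X] = 116 = 116.0000.


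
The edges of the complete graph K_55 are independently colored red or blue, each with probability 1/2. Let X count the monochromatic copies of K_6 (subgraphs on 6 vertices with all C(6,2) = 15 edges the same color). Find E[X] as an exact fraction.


Let X = Σ_S X_S over the C(55, 6) = 28989675 subsets S of size 6, where X_S = 1 if the K_6 on S is monochromatic.
For a fixed S, the K_6 on S has C(6, 2) = 15 edges. P[all 15 edges red] = (1/2)^15, and likewise for blue, so P[monochromatic] = 2·(1/2)^15 = 2^{1 − 15} = 1/16384.
By linearity of expectation: E[X] = C(55, 6) · 2^{1 − 15} = 28989675 · 1/16384 = 28989675/16384.
Numerically: E[X] ≈ 1769.3893.

E[X] = C(55,6)·2^(1−C(6,2)) = 28989675/16384 ≈ 1769.3893.


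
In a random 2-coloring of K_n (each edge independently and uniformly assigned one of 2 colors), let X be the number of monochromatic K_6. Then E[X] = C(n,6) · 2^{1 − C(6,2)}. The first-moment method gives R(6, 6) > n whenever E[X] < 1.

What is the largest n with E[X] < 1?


We need C(n, 6) · 2^{1 − 15} < 1, i.e. C(n, 6) < 2^{15 − 1} = 16384.
Check values of n near the boundary:
  n = 12: C(12, 6) = 924; 924 < 16384? YES
  n = 13: C(13, 6) = 1716; 1716 < 16384? YES
  n = 14: C(14, 6) = 3003; 3003 < 16384? YES
  n = 15: C(15, 6) = 5005; 5005 < 16384? YES
  n = 16: C(16, 6) = 8008; 8008 < 16384? YES
  n = 17: C(17, 6) = 12376; 12376 < 16384? YES
  n = 18: C(18, 6) = 18564; 18564 < 16384? NO
The largest n with C(n, 6) < 16384 is n = 17 (where E[X] = 1547/2048 ≈ 0.7553711). Hence R(6, 6) > 17, i.e. R(6, 6) ≥ 18.

Largest n = 17; hence R(6, 6) > 17.


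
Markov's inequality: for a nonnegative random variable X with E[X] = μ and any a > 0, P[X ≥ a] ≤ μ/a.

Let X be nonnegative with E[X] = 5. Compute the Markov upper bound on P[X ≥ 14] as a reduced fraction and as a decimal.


μ = E[X] = 5, a = 14.
Markov: P[X ≥ 14] ≤ μ/a = (5)/14 = 5/14.
Numerically: ≈ 0.357.
(Since a = 14 > μ = 5.000, the bound 5/14 is < 1 and informative.)

P[X ≥ 14] ≤ 5/14 ≈ 0.357.


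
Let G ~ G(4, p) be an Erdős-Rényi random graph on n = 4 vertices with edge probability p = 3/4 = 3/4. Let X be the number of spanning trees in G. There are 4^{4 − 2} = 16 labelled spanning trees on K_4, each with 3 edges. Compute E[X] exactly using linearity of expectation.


K_4 has 4^{4 − 2} = 16 labelled spanning trees.
For each such spanning tree H, let X_H = 1 if all 3 edges of H are present in G. Then P[X_H = 1] = p^{3} = (3/4)^{3} = 27/64.
By linearity: E[X] = Σ_H E[X_H] = 16 · p^{3} = 16 · 27/64 = 27/4.
Numerically: E[X] ≈ 6.75.

E[X] = 16 · (3/4)^{3} = 27/4 ≈ 6.75.


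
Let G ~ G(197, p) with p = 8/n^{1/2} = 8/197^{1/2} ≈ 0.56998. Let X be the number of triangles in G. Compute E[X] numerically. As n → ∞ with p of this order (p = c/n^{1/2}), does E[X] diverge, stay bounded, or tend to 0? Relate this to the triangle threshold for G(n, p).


Number of potential triangles: C(197, 3) = 1254890.
Each occurs with probability p³ ≈ (0.56998)³ ≈ 1.8517000e-01.
By linearity: E[X] = C(197, 3)·p³ ≈ 1254890 · 1.8517000e-01 ≈ 232367.97871.
Since α = 1/2 < 1, p = c/n^{1/2} ≫ 1/n is above the triangle threshold p ~ 1/n. Asymptotically E[X] ~ (c³/6)·n^{3(1−α)} = (8³/6)·n^{1.5} → ∞; triangles are abundant w.h.p.

E[X] ≈ 232367.97871; in regime p = Θ(1/n^{1/2}) E[X] diverges (above the triangle threshold p ~ 1/n).


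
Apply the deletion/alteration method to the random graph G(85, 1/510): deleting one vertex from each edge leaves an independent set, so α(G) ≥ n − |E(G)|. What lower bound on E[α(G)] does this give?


E[|E(G)|] = C(85, 2)·p = 3570 · (1/510) = 7.
E[α(G)] ≥ n − E[|E(G)|] = 85 − 7 = 78.
Numerically: ≈ 78.000000.
(This is only a lower bound; the true E[α(G)] may be larger.)

E[α(G)] ≥ 78 ≈ 78.000000.


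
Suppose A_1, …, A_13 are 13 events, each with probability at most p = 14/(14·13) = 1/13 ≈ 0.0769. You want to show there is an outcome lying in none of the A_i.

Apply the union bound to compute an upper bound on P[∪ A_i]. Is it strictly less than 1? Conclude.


Union bound: P[∪_{i=1}^{13} A_i] ≤ Σ_i P[A_i] ≤ 13·p = 13·(1/13) = 1.
Numerically: 1 ≈ 1.0000.
Is 1 < 1? NO.
Since the bound 1 is ≥ 1, the union bound is uninformative here; it does NOT by itself certify existence.

13·p = 1 ≈ 1.0000; existence NOT certified by the union bound.


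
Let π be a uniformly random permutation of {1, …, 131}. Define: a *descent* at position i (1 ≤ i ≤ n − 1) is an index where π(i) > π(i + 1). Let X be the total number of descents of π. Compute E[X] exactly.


Write X = Σ X_I over i = 1, …, 130, with X_I the indicator of one descent.
There are 130 indicators.
For each fixed i, the pair (π(i), π(i+1)) is a uniformly random ordered pair of distinct values from {1, …, 131}; by symmetry P[π(i) > π(i+1)] = 1/2.
By linearity: E[X] = 130 · (1/2) = (131 − 1) · (1/2) = 65 ≈ 65.00000.

E[X] = 65 = 65.00000.


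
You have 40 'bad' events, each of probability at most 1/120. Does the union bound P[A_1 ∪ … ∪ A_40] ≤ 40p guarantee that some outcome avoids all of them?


Union bound: P[∪_{i=1}^{40} A_i] ≤ Σ_i P[A_i] ≤ 40·p = 40·(1/120) = 1/3.
Numerically: 1/3 ≈ 0.333333.
Is 1/3 < 1? YES.
Since P[∪ A_i] ≤ 1/3 < 1, the complement has P[∩ A_i^c] ≥ 1 − 1/3 = 2/3 > 0, so some outcome avoids every A_i.

40·p = 1/3 ≈ 0.333333; existence CERTIFIED by the union bound.


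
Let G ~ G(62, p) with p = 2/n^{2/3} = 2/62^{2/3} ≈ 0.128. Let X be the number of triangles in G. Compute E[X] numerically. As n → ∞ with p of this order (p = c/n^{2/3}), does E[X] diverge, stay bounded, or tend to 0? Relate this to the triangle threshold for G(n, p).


Number of potential triangles: C(62, 3) = 37820.
Each occurs with probability p³ ≈ (0.128)³ ≈ 2.08117e-03.
By linearity: E[X] = C(62, 3)·p³ ≈ 37820 · 2.08117e-03 ≈ 78.710.
Since α = 2/3 < 1, p = c/n^{2/3} ≫ 1/n is above the triangle threshold p ~ 1/n. Asymptotically E[X] ~ (c³/6)·n^{3(1−α)} = (2³/6)·n^{1} → ∞; triangles are abundant w.h.p.

E[X] ≈ 78.710; in regime p = Θ(1/n^{2/3}) E[X] diverges (above the triangle threshold p ~ 1/n).


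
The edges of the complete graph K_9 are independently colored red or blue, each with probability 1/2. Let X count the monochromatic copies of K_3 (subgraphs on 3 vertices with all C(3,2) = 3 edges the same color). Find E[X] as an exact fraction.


Let X = Σ_S X_S over the C(9, 3) = 84 subsets S of size 3, where X_S = 1 if the K_3 on S is monochromatic.
For a fixed S, the K_3 on S has C(3, 2) = 3 edges. P[all 3 edges red] = (1/2)^3, and likewise for blue, so P[monochromatic] = 2·(1/2)^3 = 2^{1 − 3} = 1/4.
Summing: E[X] = C(9, 3) · 2^{1 − 3} = 84 · 1/4 = 21.
Numerically: E[X] ≈ 21.000000.

E[X] = C(9,3)·2^(1−C(3,2)) = 21 ≈ 21.000000.


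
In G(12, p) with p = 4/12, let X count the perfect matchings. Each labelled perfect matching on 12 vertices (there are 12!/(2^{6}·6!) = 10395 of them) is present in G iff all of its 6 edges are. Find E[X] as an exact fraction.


K_12 has 12!/(2^{6}·6!) = 10395 labelled perfect matchings.
For each such perfect matching H, let X_H = 1 if all 6 edges of H are present in G. Then P[X_H = 1] = p^{6} = (1/3)^{6} = 1/729.
Summing the indicators: E[X] = Σ_H E[X_H] = 10395 · p^{6} = 10395 · 1/729 = 385/27.
Numerically: E[X] ≈ 14.3.

E[X] = 10395 · (1/3)^{6} = 385/27 ≈ 14.3.


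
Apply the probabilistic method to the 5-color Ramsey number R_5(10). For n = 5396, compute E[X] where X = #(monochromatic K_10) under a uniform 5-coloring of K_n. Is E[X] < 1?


E[X] = C(5396, 10) · 5^{1 − 45} = 5719162629614115244962800316916 · 5^{−44} = 5719162629614115244962800316916/5684341886080801486968994140625.
As a reduced fraction: E[X] = 5719162629614115244962800316916/5684341886080801486968994140625 ≈ 1.006.
Is E[X] < 1? NO.
Since E[X] ≥ 1, the first-moment bound is inconclusive at n = 5396; it does NOT by itself certify R_5(10) > 5396.

E[X] = 5719162629614115244962800316916/5684341886080801486968994140625 ≈ 1.006; E[X] ≥ 1; first-moment method inconclusive here.


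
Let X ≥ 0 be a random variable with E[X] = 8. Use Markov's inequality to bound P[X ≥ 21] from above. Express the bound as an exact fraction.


μ = E[X] = 8, a = 21.
Markov: P[X ≥ 21] ≤ μ/a = (8)/21 = 8/21.
Numerically: ≈ 0.380952.
(Since a = 21 > μ = 8.000000, the bound 8/21 is < 1 and informative.)

P[X ≥ 21] ≤ 8/21 ≈ 0.380952.


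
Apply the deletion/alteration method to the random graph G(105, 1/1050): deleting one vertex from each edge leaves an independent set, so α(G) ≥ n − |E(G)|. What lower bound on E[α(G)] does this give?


E[|E(G)|] = C(105, 2)·p = 5460 · (1/1050) = 26/5.
E[α(G)] ≥ n − E[|E(G)|] = 105 − 26/5 = 499/5.
Numerically: ≈ 99.80000.
(This is only a lower bound; the true E[α(G)] may be larger.)

E[α(G)] ≥ 499/5 ≈ 99.80000.


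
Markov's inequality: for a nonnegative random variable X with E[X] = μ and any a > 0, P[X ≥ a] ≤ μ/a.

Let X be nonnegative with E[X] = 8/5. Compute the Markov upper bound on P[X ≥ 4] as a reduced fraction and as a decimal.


μ = E[X] = 8/5, a = 4.
Markov: P[X ≥ 4] ≤ μ/a = (8/5)/4 = 2/5.
Numerically: ≈ 0.400.
(Since a = 4 > μ = 1.600, the bound 2/5 is < 1 and informative.)

P[X ≥ 4] ≤ 2/5 ≈ 0.400.


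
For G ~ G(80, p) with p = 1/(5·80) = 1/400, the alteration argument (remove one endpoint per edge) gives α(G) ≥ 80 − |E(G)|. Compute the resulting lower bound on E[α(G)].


E[|E(G)|] = C(80, 2)·p = 3160 · (1/400) = 79/10.
E[α(G)] ≥ n − E[|E(G)|] = 80 − 79/10 = 721/10.
Numerically: ≈ 72.100000.
(This is only a lower bound; the true E[α(G)] may be larger.)

E[α(G)] ≥ 721/10 ≈ 72.100000.


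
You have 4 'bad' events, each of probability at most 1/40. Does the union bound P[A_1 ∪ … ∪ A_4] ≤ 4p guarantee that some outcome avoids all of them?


Union bound: P[∪_{i=1}^{4} A_i] ≤ Σ_i P[A_i] ≤ 4·p = 4·(1/40) = 1/10.
Numerically: 1/10 ≈ 0.100.
Is 1/10 < 1? YES.
Since P[∪ A_i] ≤ 1/10 < 1, the complement has P[∩ A_i^c] ≥ 1 − 1/10 = 9/10 > 0, so some outcome avoids every A_i.

4·p = 1/10 ≈ 0.100; existence CERTIFIED by the union bound.


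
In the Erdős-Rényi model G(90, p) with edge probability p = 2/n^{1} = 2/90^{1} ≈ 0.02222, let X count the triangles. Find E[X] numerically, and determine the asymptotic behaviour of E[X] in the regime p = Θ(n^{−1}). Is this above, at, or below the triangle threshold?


Number of potential triangles: C(90, 3) = 117480.
Each occurs with probability p³ ≈ (0.02222)³ ≈ 1.097394e-05.
By linearity: E[X] = C(90, 3)·p³ ≈ 117480 · 1.097394e-05 ≈ 1.2892.
Here α = 1, so p = 2/n is exactly at the triangle threshold p ~ 1/n. Asymptotically E[X] → c³/6 = 2³/6 = 4/3 ≈ 1.3333, a bounded constant. In this regime the triangle count is asymptotically Poisson(c³/6).

E[X] ≈ 1.2892; in regime p = Θ(1/n^{1}) E[X] stays bounded (at the triangle threshold p ~ 1/n).


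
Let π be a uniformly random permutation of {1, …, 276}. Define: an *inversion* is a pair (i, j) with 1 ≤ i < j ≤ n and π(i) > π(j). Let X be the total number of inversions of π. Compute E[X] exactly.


Write X = Σ X_I over the C(276, 2) = 37950 pairs i < j, with X_I the indicator of one inversion.
There are 37950 indicators.
For each fixed pair i < j, the values π(i) and π(j) are two distinct elements of {1, …, 276} in uniformly random order; by symmetry P[π(i) > π(j)] = 1/2.
By linearity: E[X] = 37950 · (1/2) = C(276, 2) · (1/2) = 37950/2 = 18975 ≈ 18975.00000.

E[X] = 18975 = 18975.00000.


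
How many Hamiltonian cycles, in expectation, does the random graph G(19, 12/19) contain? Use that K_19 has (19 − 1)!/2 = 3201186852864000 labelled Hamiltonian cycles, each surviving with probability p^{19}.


K_19 has (19 − 1)!/2 = 3201186852864000 labelled Hamiltonian cycles.
For each such Hamiltonian cycle H, let X_H = 1 if all 19 edges of H are present in G. Then P[X_H = 1] = p^{19} = (12/19)^{19} = 319479999370622926848/1978419655660313589123979.
By linearity: E[X] = Σ_H E[X_H] = 3201186852864000 · p^{19} = 3201186852864000 · 319479999370622926848/1978419655660313589123979 = 1022715173738237107931793611292672000/1978419655660313589123979.
Numerically: E[X] ≈ 5.1694e+11.

E[X] = 3201186852864000 · (12/19)^{19} = 1022715173738237107931793611292672000/1978419655660313589123979 ≈ 5.1694e+11.


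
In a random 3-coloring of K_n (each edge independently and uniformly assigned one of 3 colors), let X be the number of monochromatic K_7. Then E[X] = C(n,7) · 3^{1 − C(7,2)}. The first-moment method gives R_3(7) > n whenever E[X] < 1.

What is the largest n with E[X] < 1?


We need C(n, 7) · 3^{1 − 21} < 1, i.e. C(n, 7) < 3^{21 − 1} = 3486784401.
Check values of n near the boundary:
  n = 79: C(79, 7) = 2898753715; 2898753715 < 3486784401? YES
  n = 80: C(80, 7) = 3176716400; 3176716400 < 3486784401? YES
  n = 81: C(81, 7) = 3477216600; 3477216600 < 3486784401? YES
  n = 82: C(82, 7) = 3801756816; 3801756816 < 3486784401? NO
  n = 83: C(83, 7) = 4151918628; 4151918628 < 3486784401? NO
  n = 84: C(84, 7) = 4529365776; 4529365776 < 3486784401? NO
The largest n with C(n, 7) < 3486784401 is n = 81 (where E[X] = 42928600/43046721 ≈ 0.997). Hence R_3(7) > 81, i.e. R_3(7) ≥ 82.

Largest n = 81; hence R_3(7) > 81.


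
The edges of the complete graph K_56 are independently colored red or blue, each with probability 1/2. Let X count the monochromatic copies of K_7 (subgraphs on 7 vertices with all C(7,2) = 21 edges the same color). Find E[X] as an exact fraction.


Let X = Σ_S X_S over the C(56, 7) = 231917400 subsets S of size 7, where X_S = 1 if the K_7 on S is monochromatic.
For a fixed S, the K_7 on S has C(7, 2) = 21 edges. P[all 21 edges red] = (1/2)^21, and likewise for blue, so P[monochromatic] = 2·(1/2)^21 = 2^{1 − 21} = 1/1048576.
By linearity of expectation: E[X] = C(56, 7) · 2^{1 − 21} = 231917400 · 1/1048576 = 28989675/131072.
Numerically: E[X] ≈ 221.174.

E[X] = C(56,7)·2^(1−C(7,2)) = 28989675/131072 ≈ 221.174.


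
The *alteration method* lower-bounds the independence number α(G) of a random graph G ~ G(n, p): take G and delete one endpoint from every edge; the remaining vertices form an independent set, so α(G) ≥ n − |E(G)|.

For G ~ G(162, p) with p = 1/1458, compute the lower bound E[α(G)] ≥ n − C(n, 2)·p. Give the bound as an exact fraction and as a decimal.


E[|E(G)|] = C(162, 2)·p = 13041 · (1/1458) = 161/18.
E[α(G)] ≥ n − E[|E(G)|] = 162 − 161/18 = 2755/18.
Numerically: ≈ 153.056.
(This is only a lower bound; the true E[α(G)] may be larger.)

E[α(G)] ≥ 2755/18 ≈ 153.056.


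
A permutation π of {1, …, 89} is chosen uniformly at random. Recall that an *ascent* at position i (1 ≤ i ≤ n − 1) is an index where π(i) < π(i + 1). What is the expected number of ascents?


Write X = Σ X_I over i = 1, …, 88, with X_I the indicator of one ascent.
There are 88 indicators.
For each fixed i, the pair (π(i), π(i+1)) is a uniformly random ordered pair of distinct values from {1, …, 89}; by symmetry P[π(i) < π(i+1)] = 1/2.
By linearity: E[X] = 88 · (1/2) = (89 − 1) · (1/2) = 44 ≈ 44.00000.

E[X] = 44 = 44.00000.


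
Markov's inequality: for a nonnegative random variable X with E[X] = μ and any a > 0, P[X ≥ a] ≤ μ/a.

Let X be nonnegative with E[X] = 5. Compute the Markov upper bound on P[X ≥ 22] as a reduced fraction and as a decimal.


μ = E[X] = 5, a = 22.
Markov: P[X ≥ 22] ≤ μ/a = (5)/22 = 5/22.
Numerically: ≈ 0.227.
(Since a = 22 > μ = 5.000, the bound 5/22 is < 1 and informative.)

P[X ≥ 22] ≤ 5/22 ≈ 0.227.


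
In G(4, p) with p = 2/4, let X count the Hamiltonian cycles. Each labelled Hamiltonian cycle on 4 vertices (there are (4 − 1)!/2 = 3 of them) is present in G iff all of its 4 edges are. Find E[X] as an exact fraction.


K_4 has (4 − 1)!/2 = 3 labelled Hamiltonian cycles.
For each such Hamiltonian cycle H, let X_H = 1 if all 4 edges of H are present in G. Then P[X_H = 1] = p^{4} = (1/2)^{4} = 1/16.
By linearity: E[X] = Σ_H E[X_H] = 3 · p^{4} = 3 · 1/16 = 3/16.
Numerically: E[X] ≈ 0.188.

E[X] = 3 · (1/2)^{4} = 3/16 ≈ 0.188.


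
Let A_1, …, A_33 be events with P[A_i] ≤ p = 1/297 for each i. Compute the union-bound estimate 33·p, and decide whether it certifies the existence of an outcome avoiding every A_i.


Union bound: P[∪_{i=1}^{33} A_i] ≤ Σ_i P[A_i] ≤ 33·p = 33·(1/297) = 1/9.
Numerically: 1/9 ≈ 0.11111.
Is 1/9 < 1? YES.
Since P[∪ A_i] ≤ 1/9 < 1, the complement has P[∩ A_i^c] ≥ 1 − 1/9 = 8/9 > 0, so some outcome avoids every A_i.

33·p = 1/9 ≈ 0.11111; existence CERTIFIED by the union bound.


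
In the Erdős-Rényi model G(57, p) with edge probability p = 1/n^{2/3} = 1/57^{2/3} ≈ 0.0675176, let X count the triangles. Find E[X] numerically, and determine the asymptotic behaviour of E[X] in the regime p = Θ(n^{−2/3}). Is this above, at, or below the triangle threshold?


Number of potential triangles: C(57, 3) = 29260.
Each occurs with probability p³ ≈ (0.0675176)³ ≈ 3.07787011e-04.
By linearity: E[X] = C(57, 3)·p³ ≈ 29260 · 3.07787011e-04 ≈ 9.005848.
Since α = 2/3 < 1, p = c/n^{2/3} ≫ 1/n is above the triangle threshold p ~ 1/n. Asymptotically E[X] ~ (c³/6)·n^{3(1−α)} = (1³/6)·n^{1} → ∞; triangles are abundant w.h.p.

E[X] ≈ 9.005848; in regime p = Θ(1/n^{2/3}) E[X] diverges (above the triangle threshold p ~ 1/n).


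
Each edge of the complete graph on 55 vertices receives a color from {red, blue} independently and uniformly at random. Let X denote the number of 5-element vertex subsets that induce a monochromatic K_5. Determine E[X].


Let X = Σ_S X_S over the C(55, 5) = 3478761 subsets S of size 5, where X_S = 1 if the K_5 on S is monochromatic.
For a fixed S, the K_5 on S has C(5, 2) = 10 edges. P[all 10 edges red] = (1/2)^10, and likewise for blue, so P[monochromatic] = 2·(1/2)^10 = 2^{1 − 10} = 1/512.
By linearity: E[X] = C(55, 5) · 2^{1 − 10} = 3478761 · 1/512 = 3478761/512.
Numerically: E[X] ≈ 6794.455.

E[X] = C(55,5)·2^(1−C(5,2)) = 3478761/512 ≈ 6794.455.


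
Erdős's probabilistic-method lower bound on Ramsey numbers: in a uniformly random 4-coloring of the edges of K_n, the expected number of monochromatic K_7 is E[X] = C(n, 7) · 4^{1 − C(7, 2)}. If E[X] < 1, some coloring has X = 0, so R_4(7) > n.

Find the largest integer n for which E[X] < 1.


We need C(n, 7) · 4^{1 − 21} < 1, i.e. C(n, 7) < 4^{21 − 1} = 1099511627776.
Check values of n near the boundary:
  n = 178: C(178, 7) = 996867063280; 996867063280 < 1099511627776? YES
  n = 179: C(179, 7) = 1037437234460; 1037437234460 < 1099511627776? YES
  n = 180: C(180, 7) = 1079414463600; 1079414463600 < 1099511627776? YES
  n = 181: C(181, 7) = 1122839183400; 1122839183400 < 1099511627776? NO
  n = 182: C(182, 7) = 1167752750736; 1167752750736 < 1099511627776? NO
The largest n with C(n, 7) < 1099511627776 is n = 180 (where E[X] = 67463403975/68719476736 ≈ 0.9817). Hence R_4(7) > 180, i.e. R_4(7) ≥ 181.

Largest n = 180; hence R_4(7) > 180.


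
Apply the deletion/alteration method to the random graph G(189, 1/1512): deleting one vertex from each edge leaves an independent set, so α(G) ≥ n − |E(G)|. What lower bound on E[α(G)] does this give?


E[|E(G)|] = C(189, 2)·p = 17766 · (1/1512) = 47/4.
E[α(G)] ≥ n − E[|E(G)|] = 189 − 47/4 = 709/4.
Numerically: ≈ 177.2500.
(This is only a lower bound; the true E[α(G)] may be larger.)

E[α(G)] ≥ 709/4 ≈ 177.2500.


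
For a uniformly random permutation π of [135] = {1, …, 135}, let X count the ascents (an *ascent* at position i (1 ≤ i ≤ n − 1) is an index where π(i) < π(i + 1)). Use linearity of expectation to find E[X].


Write X = Σ X_I over i = 1, …, 134, with X_I the indicator of one ascent.
There are 134 indicators.
For each fixed i, the pair (π(i), π(i+1)) is a uniformly random ordered pair of distinct values from {1, …, 135}; by symmetry P[π(i) < π(i+1)] = 1/2.
By linearity: E[X] = 134 · (1/2) = (135 − 1) · (1/2) = 67 ≈ 67.00000.

E[X] = 67 = 67.00000.


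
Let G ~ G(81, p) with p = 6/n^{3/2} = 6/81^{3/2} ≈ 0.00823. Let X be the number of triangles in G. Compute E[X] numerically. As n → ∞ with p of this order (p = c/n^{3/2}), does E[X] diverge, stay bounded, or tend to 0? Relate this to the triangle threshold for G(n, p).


Number of potential triangles: C(81, 3) = 85320.
Each occurs with probability p³ ≈ (0.00823)³ ≈ 5.575338e-07.
By linearity: E[X] = C(81, 3)·p³ ≈ 85320 · 5.575338e-07 ≈ 0.0476.
Since α = 3/2 > 1, p = c/n^{3/2} = o(1/n) is below the triangle threshold p ~ 1/n. Asymptotically E[X] ~ (c³/6)·n^{3(1−α)} = (6³/6)·n^{-1.5} → 0, so by Markov's inequality G has no triangles w.h.p.

E[X] ≈ 0.0476; in regime p = Θ(1/n^{3/2}) E[X] tends to 0 (below the triangle threshold p ~ 1/n).


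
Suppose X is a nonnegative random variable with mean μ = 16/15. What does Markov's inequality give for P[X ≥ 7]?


μ = E[X] = 16/15, a = 7.
Markov: P[X ≥ 7] ≤ μ/a = (16/15)/7 = 16/105.
Numerically: ≈ 0.1524.
(Since a = 7 > μ = 1.0667, the bound 16/105 is < 1 and informative.)

P[X ≥ 7] ≤ 16/105 ≈ 0.1524.


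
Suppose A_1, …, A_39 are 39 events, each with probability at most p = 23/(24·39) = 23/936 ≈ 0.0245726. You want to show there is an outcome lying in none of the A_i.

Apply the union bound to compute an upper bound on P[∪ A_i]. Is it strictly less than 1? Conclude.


Union bound: P[∪_{i=1}^{39} A_i] ≤ Σ_i P[A_i] ≤ 39·p = 39·(23/936) = 23/24.
Numerically: 23/24 ≈ 0.9583333.
Is 23/24 < 1? YES.
Since P[∪ A_i] ≤ 23/24 < 1, the complement has P[∩ A_i^c] ≥ 1 − 23/24 = 1/24 > 0, so some outcome avoids every A_i.

39·p = 23/24 ≈ 0.9583333; existence CERTIFIED by the union bound.


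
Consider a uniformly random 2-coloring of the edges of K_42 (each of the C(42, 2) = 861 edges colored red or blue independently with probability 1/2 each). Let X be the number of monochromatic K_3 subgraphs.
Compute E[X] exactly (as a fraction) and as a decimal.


Let X = Σ_S X_S over the C(42, 3) = 11480 subsets S of size 3, where X_S = 1 if the K_3 on S is monochromatic.
For a fixed S, the K_3 on S has C(3, 2) = 3 edges. P[all 3 edges red] = (1/2)^3, and likewise for blue, so P[monochromatic] = 2·(1/2)^3 = 2^{1 − 3} = 1/4.
By linearity: E[X] = C(42, 3) · 2^{1 − 3} = 11480 · 1/4 = 2870.
Numerically: E[X] ≈ 2870.000.

E[X] = C(42,3)·2^(1−C(3,2)) = 2870 ≈ 2870.000.


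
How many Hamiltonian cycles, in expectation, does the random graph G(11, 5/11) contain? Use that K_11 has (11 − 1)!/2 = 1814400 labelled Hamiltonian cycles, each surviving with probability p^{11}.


K_11 has (11 − 1)!/2 = 1814400 labelled Hamiltonian cycles.
For each such Hamiltonian cycle H, let X_H = 1 if all 11 edges of H are present in G. Then P[X_H = 1] = p^{11} = (5/11)^{11} = 48828125/285311670611.
By linearity of expectation: E[X] = Σ_H E[X_H] = 1814400 · p^{11} = 1814400 · 48828125/285311670611 = 88593750000000/285311670611.
Numerically: E[X] ≈ 311.

E[X] = 1814400 · (5/11)^{11} = 88593750000000/285311670611 ≈ 311.


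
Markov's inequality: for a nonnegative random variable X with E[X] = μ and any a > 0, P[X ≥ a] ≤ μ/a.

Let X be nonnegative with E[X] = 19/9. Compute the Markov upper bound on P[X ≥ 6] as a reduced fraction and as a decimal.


μ = E[X] = 19/9, a = 6.
Markov: P[X ≥ 6] ≤ μ/a = (19/9)/6 = 19/54.
Numerically: ≈ 0.3519.
(Since a = 6 > μ = 2.1111, the bound 19/54 is < 1 and informative.)

P[X ≥ 6] ≤ 19/54 ≈ 0.3519.


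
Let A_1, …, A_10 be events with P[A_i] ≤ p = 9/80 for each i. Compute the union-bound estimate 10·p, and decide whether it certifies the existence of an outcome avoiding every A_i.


Union bound: P[∪_{i=1}^{10} A_i] ≤ Σ_i P[A_i] ≤ 10·p = 10·(9/80) = 9/8.
Numerically: 9/8 ≈ 1.12500.
Is 9/8 < 1? NO.
Since the bound 9/8 is ≥ 1, the union bound is uninformative here; it does NOT by itself certify existence.

10·p = 9/8 ≈ 1.12500; existence NOT certified by the union bound.


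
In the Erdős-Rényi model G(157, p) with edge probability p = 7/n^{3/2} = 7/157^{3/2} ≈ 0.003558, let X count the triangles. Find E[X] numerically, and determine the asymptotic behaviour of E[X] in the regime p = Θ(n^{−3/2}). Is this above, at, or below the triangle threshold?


Number of potential triangles: C(157, 3) = 632710.
Each occurs with probability p³ ≈ (0.003558)³ ≈ 4.505528e-08.
By linearity: E[X] = C(157, 3)·p³ ≈ 632710 · 4.505528e-08 ≈ 0.0285.
Since α = 3/2 > 1, p = c/n^{3/2} = o(1/n) is below the triangle threshold p ~ 1/n. Asymptotically E[X] ~ (c³/6)·n^{3(1−α)} = (7³/6)·n^{-1.5} → 0, so by Markov's inequality G has no triangles w.h.p.

E[X] ≈ 0.0285; in regime p = Θ(1/n^{3/2}) E[X] tends to 0 (below the triangle threshold p ~ 1/n).


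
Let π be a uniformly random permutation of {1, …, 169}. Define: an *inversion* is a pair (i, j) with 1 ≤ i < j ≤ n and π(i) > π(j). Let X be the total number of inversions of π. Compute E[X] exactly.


Write X = Σ X_I over the C(169, 2) = 14196 pairs i < j, with X_I the indicator of one inversion.
There are 14196 indicators.
For each fixed pair i < j, the values π(i) and π(j) are two distinct elements of {1, …, 169} in uniformly random order; by symmetry P[π(i) > π(j)] = 1/2.
By linearity: E[X] = 14196 · (1/2) = C(169, 2) · (1/2) = 14196/2 = 7098 ≈ 7098.00000.

E[X] = 7098 = 7098.00000.


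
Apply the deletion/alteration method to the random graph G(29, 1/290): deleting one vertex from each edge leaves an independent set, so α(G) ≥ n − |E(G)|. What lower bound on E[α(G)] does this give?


E[|E(G)|] = C(29, 2)·p = 406 · (1/290) = 7/5.
E[α(G)] ≥ n − E[|E(G)|] = 29 − 7/5 = 138/5.
Numerically: ≈ 27.600000.
(This is only a lower bound; the true E[α(G)] may be larger.)

E[α(G)] ≥ 138/5 ≈ 27.600000.


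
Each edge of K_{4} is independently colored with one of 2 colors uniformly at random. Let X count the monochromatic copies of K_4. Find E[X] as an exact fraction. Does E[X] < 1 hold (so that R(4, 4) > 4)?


E[X] = C(4, 4) · 2^{1 − 6} = 1 · 2^{−5} = 1/32.
As a reduced fraction: E[X] = 1/32 ≈ 0.031250.
Is E[X] < 1? YES.
Since E[X] < 1, there exists a 2-coloring of K_{4} with no monochromatic K_4; hence R(4, 4) > 4.

E[X] = 1/32 ≈ 0.031250; E[X] < 1, so R(4, 4) > 4.


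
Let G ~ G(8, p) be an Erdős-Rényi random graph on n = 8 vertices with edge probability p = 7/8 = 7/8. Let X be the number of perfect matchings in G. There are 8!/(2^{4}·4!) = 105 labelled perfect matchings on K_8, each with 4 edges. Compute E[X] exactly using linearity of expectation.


K_8 has 8!/(2^{4}·4!) = 105 labelled perfect matchings.
For each such perfect matching H, let X_H = 1 if all 4 edges of H are present in G. Then P[X_H = 1] = p^{4} = (7/8)^{4} = 2401/4096.
By linearity of expectation: E[X] = Σ_H E[X_H] = 105 · p^{4} = 105 · 2401/4096 = 252105/4096.
Numerically: E[X] ≈ 61.55.

E[X] = 105 · (7/8)^{4} = 252105/4096 ≈ 61.55.


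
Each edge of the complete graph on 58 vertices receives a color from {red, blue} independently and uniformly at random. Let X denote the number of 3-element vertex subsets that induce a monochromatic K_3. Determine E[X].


Let X = Σ_S X_S over the C(58, 3) = 30856 subsets S of size 3, where X_S = 1 if the K_3 on S is monochromatic.
For a fixed S, the K_3 on S has C(3, 2) = 3 edges. P[all 3 edges red] = (1/2)^3, and likewise for blue, so P[monochromatic] = 2·(1/2)^3 = 2^{1 − 3} = 1/4.
By linearity: E[X] = C(58, 3) · 2^{1 − 3} = 30856 · 1/4 = 7714.
Numerically: E[X] ≈ 7714.000000.

E[X] = C(58,3)·2^(1−C(3,2)) = 7714 ≈ 7714.000000.


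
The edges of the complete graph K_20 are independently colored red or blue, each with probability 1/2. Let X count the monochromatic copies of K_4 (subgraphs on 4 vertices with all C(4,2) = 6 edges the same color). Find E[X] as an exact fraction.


Let X = Σ_S X_S over the C(20, 4) = 4845 subsets S of size 4, where X_S = 1 if the K_4 on S is monochromatic.
For a fixed S, the K_4 on S has C(4, 2) = 6 edges. P[all 6 edges red] = (1/2)^6, and likewise for blue, so P[monochromatic] = 2·(1/2)^6 = 2^{1 − 6} = 1/32.
Summing: E[X] = C(20, 4) · 2^{1 − 6} = 4845 · 1/32 = 4845/32.
Numerically: E[X] ≈ 151.406250.

E[X] = C(20,4)·2^(1−C(4,2)) = 4845/32 ≈ 151.406250.


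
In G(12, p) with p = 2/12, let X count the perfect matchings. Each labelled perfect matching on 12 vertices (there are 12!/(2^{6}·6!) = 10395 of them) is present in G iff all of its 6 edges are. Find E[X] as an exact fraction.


K_12 has 12!/(2^{6}·6!) = 10395 labelled perfect matchings.
For each such perfect matching H, let X_H = 1 if all 6 edges of H are present in G. Then P[X_H = 1] = p^{6} = (1/6)^{6} = 1/46656.
By linearity of expectation: E[X] = Σ_H E[X_H] = 10395 · p^{6} = 10395 · 1/46656 = 385/1728.
Numerically: E[X] ≈ 0.2228.

E[X] = 10395 · (1/6)^{6} = 385/1728 ≈ 0.2228.


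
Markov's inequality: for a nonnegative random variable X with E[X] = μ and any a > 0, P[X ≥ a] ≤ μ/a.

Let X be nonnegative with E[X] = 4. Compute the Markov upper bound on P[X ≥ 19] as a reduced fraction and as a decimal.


μ = E[X] = 4, a = 19.
Markov: P[X ≥ 19] ≤ μ/a = (4)/19 = 4/19.
Numerically: ≈ 0.2105.
(Since a = 19 > μ = 4.0000, the bound 4/19 is < 1 and informative.)

P[X ≥ 19] ≤ 4/19 ≈ 0.2105.


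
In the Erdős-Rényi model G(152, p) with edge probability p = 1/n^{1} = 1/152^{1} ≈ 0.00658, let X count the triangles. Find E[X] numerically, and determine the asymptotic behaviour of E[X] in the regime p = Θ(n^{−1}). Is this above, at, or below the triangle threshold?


Number of potential triangles: C(152, 3) = 573800.
Each occurs with probability p³ ≈ (0.00658)³ ≈ 2.84754e-07.
By linearity: E[X] = C(152, 3)·p³ ≈ 573800 · 2.84754e-07 ≈ 0.163.
Here α = 1, so p = 1/n is exactly at the triangle threshold p ~ 1/n. Asymptotically E[X] → c³/6 = 1³/6 = 1/6 ≈ 0.167, a bounded constant. In this regime the triangle count is asymptotically Poisson(c³/6).

E[X] ≈ 0.163; in regime p = Θ(1/n^{1}) E[X] stays bounded (at the triangle threshold p ~ 1/n).


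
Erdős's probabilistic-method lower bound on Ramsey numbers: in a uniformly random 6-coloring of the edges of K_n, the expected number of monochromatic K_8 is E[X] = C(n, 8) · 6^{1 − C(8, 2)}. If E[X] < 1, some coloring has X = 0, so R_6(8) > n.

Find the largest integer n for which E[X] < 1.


We need C(n, 8) · 6^{1 − 28} < 1, i.e. C(n, 8) < 6^{28 − 1} = 1023490369077469249536.
Check values of n near the boundary:
  n = 1591: C(1591, 8) = 1000427749141189953870; 1000427749141189953870 < 1023490369077469249536? YES
  n = 1592: C(1592, 8) = 1005480414540892933435; 1005480414540892933435 < 1023490369077469249536? YES
  n = 1593: C(1593, 8) = 1010555394551193970323; 1010555394551193970323 < 1023490369077469249536? YES
  n = 1594: C(1594, 8) = 1015652773590544255167; 1015652773590544255167 < 1023490369077469249536? YES
  n = 1595: C(1595, 8) = 1020772636343363633895; 1020772636343363633895 < 1023490369077469249536? YES
  n = 1596: C(1596, 8) = 1025915067760710553965; 1025915067760710553965 < 1023490369077469249536? NO
  n = 1597: C(1597, 8) = 1031080153060953275445; 1031080153060953275445 < 1023490369077469249536? NO
  n = 1598: C(1598, 8) = 1036267977730442348529; 1036267977730442348529 < 1023490369077469249536? NO
The largest n with C(n, 8) < 1023490369077469249536 is n = 1595 (where E[X] = 113419181815929292655/113721152119718805504 ≈ 0.9973). Hence R_6(8) > 1595, i.e. R_6(8) ≥ 1596.

Largest n = 1595; hence R_6(8) > 1595.


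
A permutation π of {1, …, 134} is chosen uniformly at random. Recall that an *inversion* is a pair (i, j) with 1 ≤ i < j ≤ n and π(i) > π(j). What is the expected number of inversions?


Write X = Σ X_I over the C(134, 2) = 8911 pairs i < j, with X_I the indicator of one inversion.
There are 8911 indicators.
For each fixed pair i < j, the values π(i) and π(j) are two distinct elements of {1, …, 134} in uniformly random order; by symmetry P[π(i) > π(j)] = 1/2.
By linearity: E[X] = 8911 · (1/2) = C(134, 2) · (1/2) = 8911/2 = 8911/2 ≈ 4455.500.

E[X] = 8911/2 = 4455.500.


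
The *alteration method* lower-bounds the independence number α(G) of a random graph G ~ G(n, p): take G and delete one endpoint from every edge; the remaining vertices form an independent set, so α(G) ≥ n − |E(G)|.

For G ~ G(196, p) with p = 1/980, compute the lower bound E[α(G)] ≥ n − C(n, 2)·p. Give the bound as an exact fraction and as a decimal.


E[|E(G)|] = C(196, 2)·p = 19110 · (1/980) = 39/2.
E[α(G)] ≥ n − E[|E(G)|] = 196 − 39/2 = 353/2.
Numerically: ≈ 176.500.
(This is only a lower bound; the true E[α(G)] may be larger.)

E[α(G)] ≥ 353/2 ≈ 176.500.


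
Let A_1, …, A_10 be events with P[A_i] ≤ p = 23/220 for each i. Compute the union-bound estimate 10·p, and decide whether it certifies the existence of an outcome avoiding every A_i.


Union bound: P[∪_{i=1}^{10} A_i] ≤ Σ_i P[A_i] ≤ 10·p = 10·(23/220) = 23/22.
Numerically: 23/22 ≈ 1.04545.
Is 23/22 < 1? NO.
Since the bound 23/22 is ≥ 1, the union bound is uninformative here; it does NOT by itself certify existence.

10·p = 23/22 ≈ 1.04545; existence NOT certified by the union bound.


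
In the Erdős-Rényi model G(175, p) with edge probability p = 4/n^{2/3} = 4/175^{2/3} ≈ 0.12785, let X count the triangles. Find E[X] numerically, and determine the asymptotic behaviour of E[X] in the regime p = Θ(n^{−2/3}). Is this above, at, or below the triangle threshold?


Number of potential triangles: C(175, 3) = 877975.
Each occurs with probability p³ ≈ (0.12785)³ ≈ 2.08979592e-03.
By linearity: E[X] = C(175, 3)·p³ ≈ 877975 · 2.08979592e-03 ≈ 1834.788571.
Since α = 2/3 < 1, p = c/n^{2/3} ≫ 1/n is above the triangle threshold p ~ 1/n. Asymptotically E[X] ~ (c³/6)·n^{3(1−α)} = (4³/6)·n^{1} → ∞; triangles are abundant w.h.p.

E[X] ≈ 1834.788571; in regime p = Θ(1/n^{2/3}) E[X] diverges (above the triangle threshold p ~ 1/n).


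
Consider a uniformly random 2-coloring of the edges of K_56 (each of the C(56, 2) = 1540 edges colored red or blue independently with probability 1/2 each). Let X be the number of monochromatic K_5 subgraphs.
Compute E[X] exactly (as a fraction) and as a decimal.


Let X = Σ_S X_S over the C(56, 5) = 3819816 subsets S of size 5, where X_S = 1 if the K_5 on S is monochromatic.
For a fixed S, the K_5 on S has C(5, 2) = 10 edges. P[all 10 edges red] = (1/2)^10, and likewise for blue, so P[monochromatic] = 2·(1/2)^10 = 2^{1 − 10} = 1/512.
By linearity: E[X] = C(56, 5) · 2^{1 − 10} = 3819816 · 1/512 = 477477/64.
Numerically: E[X] ≈ 7460.578125.

E[X] = C(56,5)·2^(1−C(5,2)) = 477477/64 ≈ 7460.578125.


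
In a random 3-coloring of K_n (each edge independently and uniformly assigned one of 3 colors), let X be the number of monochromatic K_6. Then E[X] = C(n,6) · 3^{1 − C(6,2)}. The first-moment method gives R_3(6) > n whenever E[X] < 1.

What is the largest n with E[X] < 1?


We need C(n, 6) · 3^{1 − 15} < 1, i.e. C(n, 6) < 3^{15 − 1} = 4782969.
Check values of n near the boundary:
  n = 35: C(35, 6) = 1623160; 1623160 < 4782969? YES
  n = 36: C(36, 6) = 1947792; 1947792 < 4782969? YES
  n = 37: C(37, 6) = 2324784; 2324784 < 4782969? YES
  n = 38: C(38, 6) = 2760681; 2760681 < 4782969? YES
  n = 39: C(39, 6) = 3262623; 3262623 < 4782969? YES
  n = 40: C(40, 6) = 3838380; 3838380 < 4782969? YES
  n = 41: C(41, 6) = 4496388; 4496388 < 4782969? YES
  n = 42: C(42, 6) = 5245786; 5245786 < 4782969? NO
  n = 43: C(43, 6) = 6096454; 6096454 < 4782969? NO
The largest n with C(n, 6) < 4782969 is n = 41 (where E[X] = 1498796/1594323 ≈ 0.9401). Hence R_3(6) > 41, i.e. R_3(6) ≥ 42.

Largest n = 41; hence R_3(6) > 41.


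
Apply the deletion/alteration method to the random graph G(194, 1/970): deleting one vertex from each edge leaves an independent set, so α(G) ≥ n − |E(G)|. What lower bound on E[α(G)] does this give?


E[|E(G)|] = C(194, 2)·p = 18721 · (1/970) = 193/10.
E[α(G)] ≥ n − E[|E(G)|] = 194 − 193/10 = 1747/10.
Numerically: ≈ 174.700.
(This is only a lower bound; the true E[α(G)] may be larger.)

E[α(G)] ≥ 1747/10 ≈ 174.700.


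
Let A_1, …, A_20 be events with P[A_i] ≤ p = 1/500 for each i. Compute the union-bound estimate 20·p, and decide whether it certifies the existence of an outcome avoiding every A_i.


Union bound: P[∪_{i=1}^{20} A_i] ≤ Σ_i P[A_i] ≤ 20·p = 20·(1/500) = 1/25.
Numerically: 1/25 ≈ 0.040.
Is 1/25 < 1? YES.
Since P[∪ A_i] ≤ 1/25 < 1, the complement has P[∩ A_i^c] ≥ 1 − 1/25 = 24/25 > 0, so some outcome avoids every A_i.

20·p = 1/25 ≈ 0.040; existence CERTIFIED by the union bound.


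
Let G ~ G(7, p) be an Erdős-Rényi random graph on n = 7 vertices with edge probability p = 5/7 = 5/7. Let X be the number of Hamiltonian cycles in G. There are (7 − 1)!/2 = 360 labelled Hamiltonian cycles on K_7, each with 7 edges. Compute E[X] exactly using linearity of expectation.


K_7 has (7 − 1)!/2 = 360 labelled Hamiltonian cycles.
For each such Hamiltonian cycle H, let X_H = 1 if all 7 edges of H are present in G. Then P[X_H = 1] = p^{7} = (5/7)^{7} = 78125/823543.
By linearity of expectation: E[X] = Σ_H E[X_H] = 360 · p^{7} = 360 · 78125/823543 = 28125000/823543.
Numerically: E[X] ≈ 34.15.

E[X] = 360 · (5/7)^{7} = 28125000/823543 ≈ 34.15.


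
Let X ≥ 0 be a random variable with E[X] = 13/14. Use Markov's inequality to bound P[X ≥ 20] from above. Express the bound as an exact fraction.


μ = E[X] = 13/14, a = 20.
Markov: P[X ≥ 20] ≤ μ/a = (13/14)/20 = 13/280.
Numerically: ≈ 0.0464.
(Since a = 20 > μ = 0.9286, the bound 13/280 is < 1 and informative.)

P[X ≥ 20] ≤ 13/280 ≈ 0.0464.


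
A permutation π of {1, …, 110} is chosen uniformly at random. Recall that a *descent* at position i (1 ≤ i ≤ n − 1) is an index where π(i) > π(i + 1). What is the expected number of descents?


Write X = Σ X_I over i = 1, …, 109, with X_I the indicator of one descent.
There are 109 indicators.
For each fixed i, the pair (π(i), π(i+1)) is a uniformly random ordered pair of distinct values from {1, …, 110}; by symmetry P[π(i) > π(i+1)] = 1/2.
By linearity: E[X] = 109 · (1/2) = (110 − 1) · (1/2) = 109/2 ≈ 54.50000.

E[X] = 109/2 = 54.50000.
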